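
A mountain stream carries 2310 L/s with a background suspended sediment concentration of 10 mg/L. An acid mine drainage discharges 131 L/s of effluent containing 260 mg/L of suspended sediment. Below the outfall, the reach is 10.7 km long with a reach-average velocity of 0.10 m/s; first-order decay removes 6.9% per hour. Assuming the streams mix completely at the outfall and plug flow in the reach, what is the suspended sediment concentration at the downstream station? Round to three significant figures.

2.80 mg/L

After mixing, C = (2310·10.00 + 131.0·260.0) / 2441 = 57160/2441 = 23.42 mg/L.
Travel time t = 10.7·1000 / 0.10 = 107000 s = 29.72 h.
6.9%/h lost → k = −ln(1 − 0.069) = 0.07150 h⁻¹.
Applying C = C₀e^(−kt): 23.42 × 0.1194 = 2.797 mg/L.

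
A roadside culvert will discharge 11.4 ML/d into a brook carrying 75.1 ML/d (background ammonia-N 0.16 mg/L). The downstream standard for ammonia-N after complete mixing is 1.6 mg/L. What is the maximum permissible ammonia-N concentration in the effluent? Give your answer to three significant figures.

11.1 mg/L

At the limit, (Qr·Cr + Qe·Cₑ)/(Qr + Qe) = 1.6:
Cₑ = (86.50·1.6 − 75.10·0.1600) / 11.40 = 11.09 mg/L.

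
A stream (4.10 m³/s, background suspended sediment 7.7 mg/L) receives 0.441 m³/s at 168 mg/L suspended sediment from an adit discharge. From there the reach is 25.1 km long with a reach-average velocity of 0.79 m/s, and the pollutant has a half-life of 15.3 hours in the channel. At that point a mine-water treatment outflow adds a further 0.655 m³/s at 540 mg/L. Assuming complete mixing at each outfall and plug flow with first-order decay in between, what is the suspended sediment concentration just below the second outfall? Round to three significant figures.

81.7 mg/L

Mixed concentration C = ΣQC/ΣQ = (4.100·7.700 + 0.4410·168.0) / 4.541 = 105.7/4.541 = 23.27 mg/L; combined flow 4.541 m³/s.
Travel time t = 25.1·1000 / 0.79 = 31770 s = 8.826 h.
Half-life 15.3 h → k = ln 2 / 15.3 = 0.04530 h⁻¹ = 1.087 d⁻¹.
After decay, C = 23.27 × e^(−kt) = 23.27 × 0.6704 = 15.60 mg/L.
At the second outfall, C = (4.541·15.60 + 0.6550·540.0) / (4.541 + 0.6550) = 81.70 mg/L.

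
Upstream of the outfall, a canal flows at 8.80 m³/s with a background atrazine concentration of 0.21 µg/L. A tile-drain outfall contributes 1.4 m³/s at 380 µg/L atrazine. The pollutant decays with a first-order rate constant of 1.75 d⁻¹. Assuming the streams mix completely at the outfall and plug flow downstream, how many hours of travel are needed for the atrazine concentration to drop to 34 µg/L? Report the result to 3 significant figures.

Flow-weighted average: C = (8.800·0.2100 + 1.400·380.0) / 10.20 = 533.8/10.20 = 52.34 µg/L.
52.34·exp(−k·t) = 34 → t = ln(52.34/34)/k = 21300 s = 5.916 h.

5.92 h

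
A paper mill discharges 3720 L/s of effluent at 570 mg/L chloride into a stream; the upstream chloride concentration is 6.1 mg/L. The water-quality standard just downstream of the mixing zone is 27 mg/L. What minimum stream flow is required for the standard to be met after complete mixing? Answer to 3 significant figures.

Set C_mix = 27: (Q·6.100 + 3720·570.0) / (Q + 3720) = 27
→ Q = 3720·(570.0 − 27)/(27 − 6.100) = 96650 L/s.

96600 L/s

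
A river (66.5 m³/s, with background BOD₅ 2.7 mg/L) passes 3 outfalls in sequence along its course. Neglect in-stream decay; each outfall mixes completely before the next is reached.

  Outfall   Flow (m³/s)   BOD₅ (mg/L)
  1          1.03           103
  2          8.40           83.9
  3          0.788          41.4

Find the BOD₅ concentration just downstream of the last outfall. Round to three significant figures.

13.3 mg/L

Below outfall 1: Q → 67.53 m³/s, C = (66.50·2.700 + 1.030·103.0)/67.53 = 4.230 mg/L.
Below outfall 2: Q → 75.93 m³/s, C = (67.53·4.230 + 8.400·83.90)/75.93 = 13.04 mg/L.
Below outfall 3: Q → 76.72 m³/s, C = (75.93·13.04 + 0.7880·41.40)/76.72 = 13.33 mg/L.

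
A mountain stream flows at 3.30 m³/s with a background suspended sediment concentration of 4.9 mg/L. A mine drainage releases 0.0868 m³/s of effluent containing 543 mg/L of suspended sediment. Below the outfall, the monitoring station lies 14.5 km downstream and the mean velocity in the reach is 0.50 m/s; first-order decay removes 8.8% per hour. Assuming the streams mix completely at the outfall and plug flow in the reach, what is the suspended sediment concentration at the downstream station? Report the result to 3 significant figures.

Mass balance: C = (3.300·4.900 + 0.08680·543.0) / 3.387 = 63.30/3.387 = 18.69 mg/L.
Travel time t = 14.5·1000 / 0.50 = 29000 s = 8.056 h.
8.8%/h lost → k = −ln(1 − 0.088) = 0.09212 h⁻¹.
First-order decay: C = 18.69·exp(−k·t) = 18.69·0.4761 = 8.900 mg/L.

8.90 mg/L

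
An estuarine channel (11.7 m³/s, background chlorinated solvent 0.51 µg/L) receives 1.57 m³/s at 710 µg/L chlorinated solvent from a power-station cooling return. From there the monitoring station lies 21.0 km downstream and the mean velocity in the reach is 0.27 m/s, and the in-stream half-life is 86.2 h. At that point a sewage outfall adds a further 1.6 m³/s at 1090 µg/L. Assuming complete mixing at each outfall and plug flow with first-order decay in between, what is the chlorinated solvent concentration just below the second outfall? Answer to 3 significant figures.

Conservation of mass: C = (11.70·0.5100 + 1.570·710.0) / 13.27 = 1121/13.27 = 84.45 µg/L; combined flow 13.27 m³/s.
Travel time t = 21.0·1000 / 0.27 = 77780 s = 21.60 h.
Half-life 86.2 h → k = ln 2 / 86.2 = 0.008041 h⁻¹ = 0.1930 d⁻¹.
Decay over the reach: 84.45·exp(−kt) = 84.45·0.8405 = 70.98 µg/L.
At the second outfall, C = (13.27·70.98 + 1.600·1090) / (13.27 + 1.600) = 180.6 µg/L.

181 µg/L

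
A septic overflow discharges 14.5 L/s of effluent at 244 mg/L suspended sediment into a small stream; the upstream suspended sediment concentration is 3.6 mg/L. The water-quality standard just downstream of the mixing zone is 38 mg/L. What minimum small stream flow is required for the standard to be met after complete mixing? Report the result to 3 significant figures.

86.8 L/s

Set C_mix = 38: (Q·3.600 + 14.50·244.0) / (Q + 14.50) = 38
→ Q = 14.50·(244.0 − 38)/(38 − 3.600) = 86.83 L/s.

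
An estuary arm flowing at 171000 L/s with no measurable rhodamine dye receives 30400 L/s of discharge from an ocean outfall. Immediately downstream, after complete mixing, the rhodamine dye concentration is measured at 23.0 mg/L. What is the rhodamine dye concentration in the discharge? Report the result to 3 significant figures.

152 mg/L

Mass balance: 171000·0 + 30400·Cₑ = 201400·23.00
→ Cₑ = (201400·23.00 − 171000·0) / 30400 = 152.4 mg/L.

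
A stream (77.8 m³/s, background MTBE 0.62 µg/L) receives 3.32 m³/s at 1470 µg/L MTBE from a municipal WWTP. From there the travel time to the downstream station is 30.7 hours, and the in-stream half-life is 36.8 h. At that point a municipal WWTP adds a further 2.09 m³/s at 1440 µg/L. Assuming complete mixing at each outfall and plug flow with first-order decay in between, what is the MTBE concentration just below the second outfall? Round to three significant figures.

After mixing, C = (77.80·0.6200 + 3.320·1470) / 81.12 = 4929/81.12 = 60.76 µg/L; combined flow 81.12 m³/s.
Half-life 36.8 h → k = ln 2 / 36.8 = 0.01884 h⁻¹ = 0.4521 d⁻¹.
Decay over the reach: 60.76·exp(−kt) = 60.76·0.5609 = 34.08 µg/L.
Second outfall: C = (81.12·34.08 + 2.090·1440)/83.21 = 69.39 µg/L.

69.4 µg/L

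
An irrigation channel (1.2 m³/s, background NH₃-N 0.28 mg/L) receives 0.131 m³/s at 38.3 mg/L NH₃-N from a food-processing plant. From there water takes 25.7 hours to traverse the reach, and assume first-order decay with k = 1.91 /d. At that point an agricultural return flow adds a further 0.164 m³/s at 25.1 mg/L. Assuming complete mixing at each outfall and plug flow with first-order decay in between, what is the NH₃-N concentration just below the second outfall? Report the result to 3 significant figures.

3.22 mg/L

Flow-weighted average: C = (1.200·0.2800 + 0.1310·38.30) / 1.331 = 5.353/1.331 = 4.022 mg/L; combined flow 1.331 m³/s.
After decay, C = 4.022 × e^(−kt) = 4.022 × 0.1293 = 0.5202 mg/L.
Second outfall: C = (1.331·0.5202 + 0.1640·25.10)/1.495 = 3.217 mg/L.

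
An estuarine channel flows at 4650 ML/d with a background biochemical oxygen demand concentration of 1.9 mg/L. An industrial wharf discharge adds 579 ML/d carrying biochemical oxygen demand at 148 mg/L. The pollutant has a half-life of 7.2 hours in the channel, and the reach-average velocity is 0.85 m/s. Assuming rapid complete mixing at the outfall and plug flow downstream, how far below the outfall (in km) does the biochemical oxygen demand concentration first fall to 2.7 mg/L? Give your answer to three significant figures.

60.4 km

Mixed concentration C = ΣQC/ΣQ = (4650·1.900 + 579.0·148.0) / 5229 = 94530/5229 = 18.08 mg/L.
Half-life 7.2 h → k = ln 2 / 7.2 = 0.09627 h⁻¹ = 2.310 d⁻¹.
Set 18.08·exp(−k·t) = 2.7 → t = ln(18.08/2.7)/k = 71100 s = 19.75 h.
Distance = v·t = 0.85·71100 = 60440 m = 60.44 km.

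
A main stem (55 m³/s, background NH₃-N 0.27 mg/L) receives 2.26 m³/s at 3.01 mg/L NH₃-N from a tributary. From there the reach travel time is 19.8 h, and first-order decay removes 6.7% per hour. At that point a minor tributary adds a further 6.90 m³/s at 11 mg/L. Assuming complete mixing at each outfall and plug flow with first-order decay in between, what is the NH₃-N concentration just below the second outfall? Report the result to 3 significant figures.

Mixed concentration C = ΣQC/ΣQ = (55.00·0.2700 + 2.260·3.010) / 57.26 = 21.65/57.26 = 0.3781 mg/L; combined flow 57.26 m³/s.
6.7%/h lost → k = −ln(1 − 0.067) = 0.06935 h⁻¹.
First-order decay: C = 0.3781·exp(−k·t) = 0.3781·0.2533 = 0.09579 mg/L.
Second outfall: C = (57.26·0.09579 + 6.900·11.00)/64.16 = 1.268 mg/L.

1.27 mg/L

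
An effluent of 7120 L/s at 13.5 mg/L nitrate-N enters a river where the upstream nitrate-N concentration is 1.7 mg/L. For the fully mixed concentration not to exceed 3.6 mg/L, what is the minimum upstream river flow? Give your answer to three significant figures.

Set C_mix = 3.6: (Q·1.700 + 7120·13.50) / (Q + 7120) = 3.6
→ Q = 7120·(13.50 − 3.6)/(3.6 − 1.700) = 37100 L/s.

37100 L/s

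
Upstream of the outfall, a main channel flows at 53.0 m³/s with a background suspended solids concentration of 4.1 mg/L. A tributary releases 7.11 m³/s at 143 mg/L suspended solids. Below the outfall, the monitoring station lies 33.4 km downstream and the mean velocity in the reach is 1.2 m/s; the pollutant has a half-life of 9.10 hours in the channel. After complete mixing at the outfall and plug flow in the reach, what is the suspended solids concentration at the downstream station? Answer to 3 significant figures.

Conservation of mass: C = (53.00·4.100 + 7.110·143.0) / 60.11 = 1234/60.11 = 20.53 mg/L.
Travel time t = 33.4·1000 / 1.2 = 27830 s = 7.731 h.
Half-life 9.10 h → k = ln 2 / 9.10 = 0.07617 h⁻¹ = 1.828 d⁻¹.
After decay, C = 20.53 × e^(−kt) = 20.53 × 0.5549 = 11.39 mg/L.

11.4 mg/L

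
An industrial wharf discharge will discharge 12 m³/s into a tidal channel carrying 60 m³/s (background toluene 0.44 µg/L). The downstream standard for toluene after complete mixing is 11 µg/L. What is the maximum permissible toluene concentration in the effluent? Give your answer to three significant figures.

63.8 µg/L

At the limit, (Qr·Cr + Qe·Cₑ)/(Qr + Qe) = 11:
Cₑ = (72.00·11 − 60.00·0.4400) / 12.00 = 63.80 µg/L.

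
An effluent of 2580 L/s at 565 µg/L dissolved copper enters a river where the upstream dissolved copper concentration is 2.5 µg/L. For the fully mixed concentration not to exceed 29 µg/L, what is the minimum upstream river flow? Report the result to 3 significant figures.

52200 L/s

Set C_mix = 29: (Q·2.500 + 2580·565.0) / (Q + 2580) = 29
→ Q = 2580·(565.0 − 29)/(29 − 2.500) = 52180 L/s.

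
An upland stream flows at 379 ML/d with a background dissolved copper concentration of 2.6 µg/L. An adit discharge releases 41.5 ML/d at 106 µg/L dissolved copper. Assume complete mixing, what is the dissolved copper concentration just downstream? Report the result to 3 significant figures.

12.8 µg/L

Flow-weighted average: C = (379.0·2.600 + 41.50·106.0) / 420.5 = 5384/420.5 = 12.80 µg/L.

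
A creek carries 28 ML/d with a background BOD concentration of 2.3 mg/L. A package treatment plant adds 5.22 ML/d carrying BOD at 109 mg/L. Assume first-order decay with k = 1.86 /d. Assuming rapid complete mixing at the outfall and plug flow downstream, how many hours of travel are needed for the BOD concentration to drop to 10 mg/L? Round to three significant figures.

8.33 h

Flow-weighted average: C = (28.00·2.300 + 5.220·109.0) / 33.22 = 633.4/33.22 = 19.07 mg/L.
19.07·exp(−k·t) = 10 → t = ln(19.07/10)/k = 29980 s = 8.327 h.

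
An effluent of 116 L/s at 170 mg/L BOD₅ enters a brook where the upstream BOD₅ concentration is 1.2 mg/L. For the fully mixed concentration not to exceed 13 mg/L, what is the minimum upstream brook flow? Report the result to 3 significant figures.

1540 L/s

Set C_mix = 13: (Q·1.200 + 116.0·170.0) / (Q + 116.0) = 13
→ Q = 116.0·(170.0 − 13)/(13 − 1.200) = 1543 L/s.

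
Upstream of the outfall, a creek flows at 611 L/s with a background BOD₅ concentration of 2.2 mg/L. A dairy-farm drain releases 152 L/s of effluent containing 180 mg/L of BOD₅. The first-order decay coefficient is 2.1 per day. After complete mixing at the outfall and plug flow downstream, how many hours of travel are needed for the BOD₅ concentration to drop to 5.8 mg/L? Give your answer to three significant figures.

Mass balance: C = (611.0·2.200 + 152.0·180.0) / 763.0 = 28700/763.0 = 37.62 mg/L.
37.62·exp(−k·t) = 5.8 → t = ln(37.62/5.8)/k = 76920 s = 21.37 h.

21.4 h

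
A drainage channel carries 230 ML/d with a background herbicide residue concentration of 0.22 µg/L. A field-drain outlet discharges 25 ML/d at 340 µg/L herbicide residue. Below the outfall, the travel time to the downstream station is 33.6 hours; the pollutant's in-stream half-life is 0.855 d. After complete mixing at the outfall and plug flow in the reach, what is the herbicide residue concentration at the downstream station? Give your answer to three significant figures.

Mass balance: C = (230.0·0.2200 + 25.00·340.0) / 255.0 = 8551/255.0 = 33.53 µg/L.
Half-life 0.855 d → k = ln 2 / 0.855 = 0.8107 d⁻¹.
First-order decay: C = 33.53·exp(−k·t) = 33.53·0.3214 = 10.78 µg/L.

10.8 µg/L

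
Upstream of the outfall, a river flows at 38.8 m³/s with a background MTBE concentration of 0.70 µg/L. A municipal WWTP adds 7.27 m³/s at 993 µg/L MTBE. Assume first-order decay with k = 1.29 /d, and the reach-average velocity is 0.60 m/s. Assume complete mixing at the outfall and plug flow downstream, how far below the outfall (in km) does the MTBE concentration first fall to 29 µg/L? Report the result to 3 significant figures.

67.9 km

Flow-weighted average: C = (38.80·0.7000 + 7.270·993.0) / 46.07 = 7246/46.07 = 157.3 µg/L.
Set 157.3·exp(−k·t) = 29 → t = ln(157.3/29)/k = 113200 s = 31.46 h.
Distance = v·t = 0.60·113200 = 67950 m = 67.95 km.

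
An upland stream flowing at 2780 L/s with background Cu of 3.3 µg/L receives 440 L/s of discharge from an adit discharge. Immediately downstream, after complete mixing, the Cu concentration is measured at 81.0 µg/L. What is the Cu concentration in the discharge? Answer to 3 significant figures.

572 µg/L

Mass balance: 2780·3.300 + 440.0·Cₑ = 3220·81.00
→ Cₑ = (3220·81.00 − 2780·3.300) / 440.0 = 571.9 µg/L.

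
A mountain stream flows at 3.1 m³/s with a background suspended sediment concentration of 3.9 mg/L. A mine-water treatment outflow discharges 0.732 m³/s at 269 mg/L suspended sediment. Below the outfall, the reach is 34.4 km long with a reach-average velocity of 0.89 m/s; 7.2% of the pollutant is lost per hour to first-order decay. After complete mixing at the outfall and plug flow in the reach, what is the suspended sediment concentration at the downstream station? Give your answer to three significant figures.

24.5 mg/L

Mass balance: C = (3.100·3.900 + 0.7320·269.0) / 3.832 = 209.0/3.832 = 54.54 mg/L.
Travel time t = 34.4·1000 / 0.89 = 38650 s = 10.74 h.
7.2%/h lost → k = −ln(1 − 0.072) = 0.07472 h⁻¹.
Applying C = C₀e^(−kt): 54.54 × 0.4483 = 24.45 mg/L.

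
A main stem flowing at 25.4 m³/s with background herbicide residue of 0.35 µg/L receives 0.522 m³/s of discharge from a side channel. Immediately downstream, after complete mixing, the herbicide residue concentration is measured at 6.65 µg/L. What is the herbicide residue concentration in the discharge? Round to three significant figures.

Mass balance: 25.40·0.3500 + 0.5220·Cₑ = 25.92·6.650
→ Cₑ = (25.92·6.650 − 25.40·0.3500) / 0.5220 = 313.2 µg/L.

313 µg/L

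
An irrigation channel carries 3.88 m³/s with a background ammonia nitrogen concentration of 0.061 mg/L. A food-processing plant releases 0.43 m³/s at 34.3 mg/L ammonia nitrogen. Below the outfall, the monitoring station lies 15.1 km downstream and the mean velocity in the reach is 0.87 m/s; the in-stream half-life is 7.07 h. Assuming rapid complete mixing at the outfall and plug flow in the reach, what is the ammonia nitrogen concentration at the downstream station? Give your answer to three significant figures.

2.17 mg/L

After mixing, C = (3.880·0.06100 + 0.4300·34.30) / 4.310 = 14.99/4.310 = 3.477 mg/L.
Travel time t = 15.1·1000 / 0.87 = 17360 s = 4.821 h.
Half-life 7.07 h → k = ln 2 / 7.07 = 0.09804 h⁻¹ = 2.353 d⁻¹.
After decay, C = 3.477 × e^(−kt) = 3.477 × 0.6233 = 2.167 mg/L.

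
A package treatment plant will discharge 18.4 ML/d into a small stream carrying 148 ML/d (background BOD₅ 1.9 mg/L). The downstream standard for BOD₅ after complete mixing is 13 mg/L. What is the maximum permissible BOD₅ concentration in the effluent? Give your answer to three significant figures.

102 mg/L

At the limit, (Qr·Cr + Qe·Cₑ)/(Qr + Qe) = 13:
Cₑ = (166.4·13 − 148.0·1.900) / 18.40 = 102.3 mg/L.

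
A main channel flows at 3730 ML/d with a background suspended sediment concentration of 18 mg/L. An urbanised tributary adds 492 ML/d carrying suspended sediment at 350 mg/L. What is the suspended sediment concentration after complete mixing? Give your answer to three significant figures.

Conservation of mass: C = (3730·18.00 + 492.0·350.0) / 4222 = 239300/4222 = 56.69 mg/L.

56.7 mg/L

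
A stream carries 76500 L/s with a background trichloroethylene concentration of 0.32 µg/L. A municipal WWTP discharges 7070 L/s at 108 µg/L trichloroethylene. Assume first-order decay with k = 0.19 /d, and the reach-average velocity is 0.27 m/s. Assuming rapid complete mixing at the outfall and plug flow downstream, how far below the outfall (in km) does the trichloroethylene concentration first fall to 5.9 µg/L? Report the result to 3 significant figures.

Conservation of mass: C = (76500·0.3200 + 7070·108.0) / 83570 = 788000/83570 = 9.430 µg/L.
Set 9.430·exp(−k·t) = 5.9 → t = ln(9.430/5.9)/k = 213200 s = 59.23 h.
Distance = v·t = 0.27·213200 = 57570 m = 57.57 km.

57.6 km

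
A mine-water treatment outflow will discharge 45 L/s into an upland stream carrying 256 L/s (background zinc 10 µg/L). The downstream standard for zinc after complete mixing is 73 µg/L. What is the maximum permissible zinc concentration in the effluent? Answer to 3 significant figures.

431 µg/L

At the limit, (Qr·Cr + Qe·Cₑ)/(Qr + Qe) = 73:
Cₑ = (301.0·73 − 256.0·10.00) / 45.00 = 431.4 µg/L.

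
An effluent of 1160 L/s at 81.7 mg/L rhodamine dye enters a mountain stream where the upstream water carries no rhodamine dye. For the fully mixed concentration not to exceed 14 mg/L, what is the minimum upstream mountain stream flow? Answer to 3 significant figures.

Set C_mix = 14: (Q·0 + 1160·81.70) / (Q + 1160) = 14
→ Q = 1160·(81.70 − 14)/(14 − 0) = 5609 L/s.

5610 L/s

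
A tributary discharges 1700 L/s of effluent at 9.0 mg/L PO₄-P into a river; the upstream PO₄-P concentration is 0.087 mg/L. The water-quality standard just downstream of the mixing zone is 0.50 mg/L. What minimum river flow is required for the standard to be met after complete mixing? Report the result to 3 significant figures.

35000 L/s

Set C_mix = 0.50: (Q·0.08700 + 1700·9.000) / (Q + 1700) = 0.50
→ Q = 1700·(9.000 − 0.50)/(0.50 − 0.08700) = 34990 L/s.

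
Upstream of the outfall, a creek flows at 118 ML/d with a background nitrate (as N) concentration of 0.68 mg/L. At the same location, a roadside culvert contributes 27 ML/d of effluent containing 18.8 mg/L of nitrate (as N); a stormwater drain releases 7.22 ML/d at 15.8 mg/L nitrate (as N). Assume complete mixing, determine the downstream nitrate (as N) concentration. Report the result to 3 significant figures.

4.61 mg/L

After mixing, C = (118.0·0.6800 + 27.00·18.80 + 7.220·15.80) / 152.2 = 701.9/152.2 = 4.611 mg/L.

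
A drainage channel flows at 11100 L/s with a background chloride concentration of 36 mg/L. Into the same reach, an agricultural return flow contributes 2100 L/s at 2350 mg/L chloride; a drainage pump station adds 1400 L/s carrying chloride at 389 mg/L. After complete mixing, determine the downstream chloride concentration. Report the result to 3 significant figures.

Mixed concentration C = ΣQC/ΣQ = (11100·36.00 + 2100·2350 + 1400·389.0) / 14600 = 5879000/14600 = 402.7 mg/L.

403 mg/L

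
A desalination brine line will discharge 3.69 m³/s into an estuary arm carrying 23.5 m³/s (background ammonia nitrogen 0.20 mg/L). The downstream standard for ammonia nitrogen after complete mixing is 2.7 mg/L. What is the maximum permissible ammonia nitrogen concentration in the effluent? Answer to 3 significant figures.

At the limit, (Qr·Cr + Qe·Cₑ)/(Qr + Qe) = 2.7:
Cₑ = (27.19·2.7 − 23.50·0.2000) / 3.690 = 18.62 mg/L.

18.6 mg/L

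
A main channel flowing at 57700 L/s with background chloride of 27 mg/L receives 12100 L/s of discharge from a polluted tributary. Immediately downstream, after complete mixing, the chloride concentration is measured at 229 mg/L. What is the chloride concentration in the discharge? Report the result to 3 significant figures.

Mass balance: 57700·27.00 + 12100·Cₑ = 69800·229.0
→ Cₑ = (69800·229.0 − 57700·27.00) / 12100 = 1192 mg/L.

1190 mg/L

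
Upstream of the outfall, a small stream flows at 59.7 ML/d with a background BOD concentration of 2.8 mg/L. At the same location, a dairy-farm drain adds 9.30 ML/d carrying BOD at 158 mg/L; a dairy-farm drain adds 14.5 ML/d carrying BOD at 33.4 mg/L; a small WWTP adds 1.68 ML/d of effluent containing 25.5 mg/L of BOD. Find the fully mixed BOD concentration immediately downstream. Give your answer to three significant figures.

25.4 mg/L

Mass balance: C = (59.70·2.800 + 9.300·158.0 + 14.50·33.40 + 1.680·25.50) / 85.18 = 2164/85.18 = 25.40 mg/L.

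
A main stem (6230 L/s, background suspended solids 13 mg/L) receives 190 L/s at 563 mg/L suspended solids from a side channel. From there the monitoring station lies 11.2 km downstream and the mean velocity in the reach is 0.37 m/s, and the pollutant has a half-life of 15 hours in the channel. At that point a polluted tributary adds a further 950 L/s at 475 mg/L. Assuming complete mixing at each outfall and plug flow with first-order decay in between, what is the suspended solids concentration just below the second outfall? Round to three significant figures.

Conservation of mass: C = (6230·13.00 + 190.0·563.0) / 6420 = 188000/6420 = 29.28 mg/L; combined flow 6420 L/s.
Travel time t = 11.2·1000 / 0.37 = 30270 s = 8.408 h.
Half-life 15 h → k = ln 2 / 15 = 0.04621 h⁻¹ = 1.109 d⁻¹.
First-order decay: C = 29.28·exp(−k·t) = 29.28·0.6780 = 19.85 mg/L.
Second outfall: C = (6420·19.85 + 950.0·475.0)/7370 = 78.52 mg/L.

78.5 mg/L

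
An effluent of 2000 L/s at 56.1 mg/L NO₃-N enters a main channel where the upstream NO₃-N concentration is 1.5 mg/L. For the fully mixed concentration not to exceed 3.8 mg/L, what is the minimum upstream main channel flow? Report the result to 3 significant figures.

45500 L/s

Set C_mix = 3.8: (Q·1.500 + 2000·56.10) / (Q + 2000) = 3.8
→ Q = 2000·(56.10 − 3.8)/(3.8 − 1.500) = 45480 L/s.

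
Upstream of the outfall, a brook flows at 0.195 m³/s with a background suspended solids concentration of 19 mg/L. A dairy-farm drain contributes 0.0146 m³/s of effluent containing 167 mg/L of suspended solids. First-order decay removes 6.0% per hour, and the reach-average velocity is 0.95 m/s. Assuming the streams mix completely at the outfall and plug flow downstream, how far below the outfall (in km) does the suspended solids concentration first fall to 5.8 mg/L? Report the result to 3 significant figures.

After mixing, C = (0.1950·19.00 + 0.01460·167.0) / 0.2096 = 6.143/0.2096 = 29.31 mg/L.
6.0%/h lost → k = −ln(1 − 0.06) = 0.06188 h⁻¹.
Set 29.31·exp(−k·t) = 5.8 → t = ln(29.31/5.8)/k = 94260 s = 26.18 h.
Distance = v·t = 0.95·94260 = 89540 m = 89.54 km.

89.5 km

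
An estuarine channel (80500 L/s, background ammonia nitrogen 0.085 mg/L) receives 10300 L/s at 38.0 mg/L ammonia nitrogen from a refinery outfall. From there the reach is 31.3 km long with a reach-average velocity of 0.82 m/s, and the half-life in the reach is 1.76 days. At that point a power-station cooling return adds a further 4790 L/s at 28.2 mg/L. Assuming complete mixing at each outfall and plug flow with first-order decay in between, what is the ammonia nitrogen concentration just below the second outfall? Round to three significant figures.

Mixed concentration C = ΣQC/ΣQ = (80500·0.08500 + 10300·38.00) / 90800 = 398200/90800 = 4.386 mg/L; combined flow 90800 L/s.
Travel time t = 31.3·1000 / 0.82 = 38170 s = 10.60 h.
Half-life 1.76 d → k = ln 2 / 1.76 = 0.3938 d⁻¹.
First-order decay: C = 4.386·exp(−k·t) = 4.386·0.8403 = 3.686 mg/L.
Second outfall: C = (90800·3.686 + 4790·28.20)/95590 = 4.914 mg/L.

4.91 mg/L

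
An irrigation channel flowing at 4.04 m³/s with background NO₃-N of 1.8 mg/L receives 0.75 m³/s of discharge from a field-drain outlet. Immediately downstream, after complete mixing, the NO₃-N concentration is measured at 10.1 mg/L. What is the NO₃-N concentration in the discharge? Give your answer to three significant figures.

54.8 mg/L

Mass balance: 4.040·1.800 + 0.7500·Cₑ = 4.790·10.10
→ Cₑ = (4.790·10.10 − 4.040·1.800) / 0.7500 = 54.81 mg/L.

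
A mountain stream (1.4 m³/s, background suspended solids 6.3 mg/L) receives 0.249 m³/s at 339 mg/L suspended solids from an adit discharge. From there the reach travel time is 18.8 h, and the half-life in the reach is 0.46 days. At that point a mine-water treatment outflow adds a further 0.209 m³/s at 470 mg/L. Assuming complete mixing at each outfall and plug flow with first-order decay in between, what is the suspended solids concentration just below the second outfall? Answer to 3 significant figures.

68.3 mg/L

Conservation of mass: C = (1.400·6.300 + 0.2490·339.0) / 1.649 = 93.23/1.649 = 56.54 mg/L; combined flow 1.649 m³/s.
Half-life 0.46 d → k = ln 2 / 0.46 = 1.507 d⁻¹.
Decay over the reach: 56.54·exp(−kt) = 56.54·0.3072 = 17.37 mg/L.
Second outfall: C = (1.649·17.37 + 0.2090·470.0)/1.858 = 68.28 mg/L.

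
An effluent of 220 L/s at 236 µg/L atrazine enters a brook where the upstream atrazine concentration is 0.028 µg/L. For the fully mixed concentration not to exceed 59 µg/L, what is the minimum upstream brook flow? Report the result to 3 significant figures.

660 L/s

Set C_mix = 59: (Q·0.02800 + 220.0·236.0) / (Q + 220.0) = 59
→ Q = 220.0·(236.0 − 59)/(59 − 0.02800) = 660.3 L/s.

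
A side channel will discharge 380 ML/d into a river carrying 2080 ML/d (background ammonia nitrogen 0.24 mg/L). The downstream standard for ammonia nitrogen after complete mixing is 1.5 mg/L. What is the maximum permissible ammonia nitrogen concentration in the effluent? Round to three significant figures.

At the limit, (Qr·Cr + Qe·Cₑ)/(Qr + Qe) = 1.5:
Cₑ = (2460·1.5 − 2080·0.2400) / 380.0 = 8.397 mg/L.

8.40 mg/L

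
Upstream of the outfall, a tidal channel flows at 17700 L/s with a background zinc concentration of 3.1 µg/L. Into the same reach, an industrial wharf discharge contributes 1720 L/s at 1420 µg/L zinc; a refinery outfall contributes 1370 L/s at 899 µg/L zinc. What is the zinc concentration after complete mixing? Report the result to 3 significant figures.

179 µg/L

Mass balance: C = (17700·3.100 + 1720·1420 + 1370·899.0) / 20790 = 3729000/20790 = 179.4 µg/L.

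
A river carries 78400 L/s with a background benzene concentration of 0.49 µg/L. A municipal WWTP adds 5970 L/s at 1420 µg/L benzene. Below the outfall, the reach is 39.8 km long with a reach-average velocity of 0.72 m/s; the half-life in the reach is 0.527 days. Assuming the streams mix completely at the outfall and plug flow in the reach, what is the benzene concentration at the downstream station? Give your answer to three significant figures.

43.5 µg/L

Mixed concentration C = ΣQC/ΣQ = (78400·0.4900 + 5970·1420) / 84370 = 8516000/84370 = 100.9 µg/L.
Travel time t = 39.8·1000 / 0.72 = 55280 s = 15.35 h.
Half-life 0.527 d → k = ln 2 / 0.527 = 1.315 d⁻¹.
After decay, C = 100.9 × e^(−kt) = 100.9 × 0.4311 = 43.51 µg/L.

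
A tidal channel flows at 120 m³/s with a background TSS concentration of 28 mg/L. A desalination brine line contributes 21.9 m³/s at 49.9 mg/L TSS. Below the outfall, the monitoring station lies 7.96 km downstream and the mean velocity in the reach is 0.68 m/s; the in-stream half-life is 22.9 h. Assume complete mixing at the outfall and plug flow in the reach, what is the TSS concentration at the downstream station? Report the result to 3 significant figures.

Conservation of mass: C = (120.0·28.00 + 21.90·49.90) / 141.9 = 4453/141.9 = 31.38 mg/L.
Travel time t = 7.96·1000 / 0.68 = 11710 s = 3.252 h.
Half-life 22.9 h → k = ln 2 / 22.9 = 0.03027 h⁻¹ = 0.7264 d⁻¹.
Decay over the reach: 31.38·exp(−kt) = 31.38·0.9063 = 28.44 mg/L.

28.4 mg/L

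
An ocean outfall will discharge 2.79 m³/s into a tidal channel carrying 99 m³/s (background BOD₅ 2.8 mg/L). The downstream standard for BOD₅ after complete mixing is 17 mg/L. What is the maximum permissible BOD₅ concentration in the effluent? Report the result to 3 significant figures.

521 mg/L

At the limit, (Qr·Cr + Qe·Cₑ)/(Qr + Qe) = 17:
Cₑ = (101.8·17 − 99.00·2.800) / 2.790 = 520.9 mg/L.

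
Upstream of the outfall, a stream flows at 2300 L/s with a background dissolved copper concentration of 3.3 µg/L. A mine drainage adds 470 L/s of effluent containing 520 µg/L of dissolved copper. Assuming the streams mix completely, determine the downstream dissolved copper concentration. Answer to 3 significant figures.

Flow-weighted average: C = (2300·3.300 + 470.0·520.0) / 2770 = 252000/2770 = 90.97 µg/L.

91.0 µg/L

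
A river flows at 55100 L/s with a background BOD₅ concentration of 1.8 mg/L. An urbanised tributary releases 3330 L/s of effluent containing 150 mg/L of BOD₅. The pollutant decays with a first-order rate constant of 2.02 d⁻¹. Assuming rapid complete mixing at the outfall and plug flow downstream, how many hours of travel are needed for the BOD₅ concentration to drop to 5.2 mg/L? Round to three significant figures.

Mass balance: C = (55100·1.800 + 3330·150.0) / 58430 = 598700/58430 = 10.25 mg/L.
10.25·exp(−k·t) = 5.2 → t = ln(10.25/5.2)/k = 29010 s = 8.058 h.

8.06 h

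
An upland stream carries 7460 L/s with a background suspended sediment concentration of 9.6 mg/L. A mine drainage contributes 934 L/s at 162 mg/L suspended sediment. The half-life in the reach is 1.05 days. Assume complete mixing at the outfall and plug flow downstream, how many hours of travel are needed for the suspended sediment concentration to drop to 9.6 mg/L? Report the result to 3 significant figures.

37.0 h

Flow-weighted average: C = (7460·9.600 + 934.0·162.0) / 8394 = 222900/8394 = 26.56 mg/L.
Half-life 1.05 d → k = ln 2 / 1.05 = 0.6601 d⁻¹.
26.56·exp(−k·t) = 9.6 → t = ln(26.56/9.6)/k = 133200 s = 36.99 h.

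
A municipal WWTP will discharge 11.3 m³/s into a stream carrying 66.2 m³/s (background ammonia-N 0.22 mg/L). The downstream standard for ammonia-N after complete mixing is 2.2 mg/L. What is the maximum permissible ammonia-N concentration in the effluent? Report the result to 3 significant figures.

At the limit, (Qr·Cr + Qe·Cₑ)/(Qr + Qe) = 2.2:
Cₑ = (77.50·2.2 − 66.20·0.2200) / 11.30 = 13.80 mg/L.

13.8 mg/L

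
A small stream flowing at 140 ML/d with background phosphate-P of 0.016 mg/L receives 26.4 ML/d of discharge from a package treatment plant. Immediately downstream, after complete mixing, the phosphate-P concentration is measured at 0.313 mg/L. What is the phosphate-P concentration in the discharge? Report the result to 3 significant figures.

Mass balance: 140.0·0.01600 + 26.40·Cₑ = 166.4·0.3130
→ Cₑ = (166.4·0.3130 − 140.0·0.01600) / 26.40 = 1.888 mg/L.

1.89 mg/L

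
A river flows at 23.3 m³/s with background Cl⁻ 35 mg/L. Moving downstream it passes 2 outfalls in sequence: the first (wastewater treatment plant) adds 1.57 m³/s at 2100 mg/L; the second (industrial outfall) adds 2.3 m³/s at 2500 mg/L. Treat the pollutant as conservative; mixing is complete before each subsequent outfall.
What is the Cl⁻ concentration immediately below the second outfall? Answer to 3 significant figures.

After outfall 1: Q = 23.30 + 1.570 = 24.87 m³/s; C = (23.30·35.00 + 1.570·2100)/24.87 = 165.4 mg/L.
After outfall 2: Q = 24.87 + 2.300 = 27.17 m³/s; C = (24.87·165.4 + 2.300·2500)/27.17 = 363.0 mg/L.

363 mg/L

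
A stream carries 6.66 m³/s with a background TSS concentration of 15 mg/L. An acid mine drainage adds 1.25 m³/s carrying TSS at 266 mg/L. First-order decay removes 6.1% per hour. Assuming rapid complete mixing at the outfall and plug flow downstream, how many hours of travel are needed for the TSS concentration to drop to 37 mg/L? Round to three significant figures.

6.20 h

Mixed concentration C = ΣQC/ΣQ = (6.660·15.00 + 1.250·266.0) / 7.910 = 432.4/7.910 = 54.66 mg/L.
6.1%/h lost → k = −ln(1 − 0.061) = 0.06294 h⁻¹.
54.66·exp(−k·t) = 37 → t = ln(54.66/37)/k = 22320 s = 6.201 h.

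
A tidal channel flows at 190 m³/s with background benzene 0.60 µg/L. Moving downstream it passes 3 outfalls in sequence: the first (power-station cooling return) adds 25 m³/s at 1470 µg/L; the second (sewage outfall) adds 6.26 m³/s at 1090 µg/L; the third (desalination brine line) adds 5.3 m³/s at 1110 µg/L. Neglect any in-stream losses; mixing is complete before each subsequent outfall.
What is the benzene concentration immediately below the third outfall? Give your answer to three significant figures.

219 µg/L

Outfall 1: combined Q = 215.0 m³/s; C = (190.0·0.6000 + 25.00·1470)/215.0 = 171.5 µg/L.
Outfall 2: combined Q = 221.3 m³/s; C = (215.0·171.5 + 6.260·1090)/221.3 = 197.4 µg/L.
Outfall 3: combined Q = 226.6 m³/s; C = (221.3·197.4 + 5.300·1110)/226.6 = 218.8 µg/L.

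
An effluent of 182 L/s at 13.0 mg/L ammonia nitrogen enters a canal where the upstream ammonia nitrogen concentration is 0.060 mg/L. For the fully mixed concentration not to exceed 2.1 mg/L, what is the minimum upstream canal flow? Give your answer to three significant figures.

Set C_mix = 2.1: (Q·0.06000 + 182.0·13.00) / (Q + 182.0) = 2.1
→ Q = 182.0·(13.00 − 2.1)/(2.1 − 0.06000) = 972.5 L/s.

972 L/s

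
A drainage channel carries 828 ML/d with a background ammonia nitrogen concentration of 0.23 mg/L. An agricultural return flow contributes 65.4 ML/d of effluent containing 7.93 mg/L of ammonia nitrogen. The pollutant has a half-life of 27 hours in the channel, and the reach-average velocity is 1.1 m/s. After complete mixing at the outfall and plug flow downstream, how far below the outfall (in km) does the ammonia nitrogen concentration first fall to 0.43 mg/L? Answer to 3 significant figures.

94.5 km

Mass balance: C = (828.0·0.2300 + 65.40·7.930) / 893.4 = 709.1/893.4 = 0.7937 mg/L.
Half-life 27 h → k = ln 2 / 27 = 0.02567 h⁻¹ = 0.6161 d⁻¹.
Set 0.7937·exp(−k·t) = 0.43 → t = ln(0.7937/0.43)/k = 85940 s = 23.87 h.
Distance = v·t = 1.1·85940 = 94540 m = 94.54 km.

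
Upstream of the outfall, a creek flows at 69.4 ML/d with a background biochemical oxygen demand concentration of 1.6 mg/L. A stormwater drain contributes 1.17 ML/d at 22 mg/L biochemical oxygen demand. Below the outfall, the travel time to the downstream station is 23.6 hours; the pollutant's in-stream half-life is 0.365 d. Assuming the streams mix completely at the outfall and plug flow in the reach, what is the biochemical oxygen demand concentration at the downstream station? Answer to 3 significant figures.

0.300 mg/L

After mixing, C = (69.40·1.600 + 1.170·22.00) / 70.57 = 136.8/70.57 = 1.938 mg/L.
Half-life 0.365 d → k = ln 2 / 0.365 = 1.899 d⁻¹.
First-order decay: C = 1.938·exp(−k·t) = 1.938·0.1545 = 0.2995 mg/L.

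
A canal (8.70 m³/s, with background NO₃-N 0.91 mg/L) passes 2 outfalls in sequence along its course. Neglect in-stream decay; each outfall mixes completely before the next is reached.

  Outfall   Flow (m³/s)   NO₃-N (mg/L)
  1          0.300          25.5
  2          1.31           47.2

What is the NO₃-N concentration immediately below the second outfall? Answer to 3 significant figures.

7.51 mg/L

Below outfall 1: Q → 9.000 m³/s, C = (8.700·0.9100 + 0.3000·25.50)/9.000 = 1.730 mg/L.
Below outfall 2: Q → 10.31 m³/s, C = (9.000·1.730 + 1.310·47.20)/10.31 = 7.507 mg/L.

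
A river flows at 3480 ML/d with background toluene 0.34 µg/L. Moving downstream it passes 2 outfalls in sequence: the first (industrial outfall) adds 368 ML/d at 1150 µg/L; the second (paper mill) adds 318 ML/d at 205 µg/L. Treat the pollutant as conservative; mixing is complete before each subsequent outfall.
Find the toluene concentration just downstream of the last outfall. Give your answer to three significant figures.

Below outfall 1: Q → 3848 ML/d, C = (3480·0.3400 + 368.0·1150)/3848 = 110.3 µg/L.
Below outfall 2: Q → 4166 ML/d, C = (3848·110.3 + 318.0·205.0)/4166 = 117.5 µg/L.

118 µg/L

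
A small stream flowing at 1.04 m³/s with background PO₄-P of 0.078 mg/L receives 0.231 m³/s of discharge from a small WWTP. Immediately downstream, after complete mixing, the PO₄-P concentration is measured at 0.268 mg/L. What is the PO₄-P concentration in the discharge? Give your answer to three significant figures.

Mass balance: 1.040·0.07800 + 0.2310·Cₑ = 1.271·0.2680
→ Cₑ = (1.271·0.2680 − 1.040·0.07800) / 0.2310 = 1.123 mg/L.

1.12 mg/L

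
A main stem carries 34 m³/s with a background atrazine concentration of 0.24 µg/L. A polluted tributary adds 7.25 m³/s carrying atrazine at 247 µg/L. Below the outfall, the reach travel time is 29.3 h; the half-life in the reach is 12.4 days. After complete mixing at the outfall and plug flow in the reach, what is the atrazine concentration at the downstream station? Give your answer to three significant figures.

40.7 µg/L

Conservation of mass: C = (34.00·0.2400 + 7.250·247.0) / 41.25 = 1799/41.25 = 43.61 µg/L.
Half-life 12.4 d → k = ln 2 / 12.4 = 0.05590 d⁻¹.
After decay, C = 43.61 × e^(−kt) = 43.61 × 0.9340 = 40.73 µg/L.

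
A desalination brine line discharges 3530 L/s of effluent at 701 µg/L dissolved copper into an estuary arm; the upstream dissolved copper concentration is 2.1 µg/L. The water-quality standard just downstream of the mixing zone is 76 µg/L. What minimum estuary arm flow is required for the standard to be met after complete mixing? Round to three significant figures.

29900 L/s

Set C_mix = 76: (Q·2.100 + 3530·701.0) / (Q + 3530) = 76
→ Q = 3530·(701.0 − 76)/(76 − 2.100) = 29850 L/s.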